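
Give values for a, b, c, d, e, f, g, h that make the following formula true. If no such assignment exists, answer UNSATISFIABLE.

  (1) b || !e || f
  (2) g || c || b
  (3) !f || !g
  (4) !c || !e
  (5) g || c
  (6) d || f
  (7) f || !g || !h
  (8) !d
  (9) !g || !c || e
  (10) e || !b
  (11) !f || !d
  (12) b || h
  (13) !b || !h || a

a: true, b: false, c: true, d: false, e: false, f: true, g: false, h: true

The clause (!d) is unit, so d = false.
The clause (f) is unit, so f = true.
The clause (!g) is unit, so g = false.
The clause (c) is unit, so c = true.
The clause (!e) is unit, so e = false.
The clause (!b) is unit, so b = false.
The clause (h) is unit, so h = true.
No clause remains; a is free.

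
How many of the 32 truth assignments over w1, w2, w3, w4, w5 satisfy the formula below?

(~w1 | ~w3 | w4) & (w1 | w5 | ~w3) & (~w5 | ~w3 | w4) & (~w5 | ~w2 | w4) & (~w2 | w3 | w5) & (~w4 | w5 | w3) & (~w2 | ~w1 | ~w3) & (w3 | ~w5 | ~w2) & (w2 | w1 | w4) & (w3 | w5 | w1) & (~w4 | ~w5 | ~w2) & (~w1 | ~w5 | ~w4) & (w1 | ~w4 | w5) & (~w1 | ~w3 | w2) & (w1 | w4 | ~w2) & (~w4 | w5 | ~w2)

There are 2^5 = 32 truth assignments over (w1, w2, w3, w4, w5).
Split on w3. With w3 = 1, the clauses containing w3 are satisfied and ~w3 drops from the rest; 1 of the 2^4 = 16 assignments to the other variables satisfy what remains.
With w3 = 0, by the same count on the reduced clause set, 3 assignments work.
(One model: w1=F, w2=F, w3=F, w4=T, w5=T.)
Total: 1 + 3 = 4.

4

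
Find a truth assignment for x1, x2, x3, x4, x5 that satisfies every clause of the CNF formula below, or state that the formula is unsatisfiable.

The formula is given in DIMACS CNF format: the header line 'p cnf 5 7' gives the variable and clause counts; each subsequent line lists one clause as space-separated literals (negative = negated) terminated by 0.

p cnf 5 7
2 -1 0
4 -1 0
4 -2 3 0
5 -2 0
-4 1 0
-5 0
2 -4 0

x1 ↦ False,  x2 ↦ False,  x3 ↦ False,  x4 ↦ False,  x5 ↦ False

Unit clause (¬x5) forces x5 = False.
Unit clause (¬x2) forces x2 = False.
Unit clause (¬x1) forces x1 = False.
Unit clause (¬x4) forces x4 = False.
Every clause is now satisfied; x3 is unconstrained.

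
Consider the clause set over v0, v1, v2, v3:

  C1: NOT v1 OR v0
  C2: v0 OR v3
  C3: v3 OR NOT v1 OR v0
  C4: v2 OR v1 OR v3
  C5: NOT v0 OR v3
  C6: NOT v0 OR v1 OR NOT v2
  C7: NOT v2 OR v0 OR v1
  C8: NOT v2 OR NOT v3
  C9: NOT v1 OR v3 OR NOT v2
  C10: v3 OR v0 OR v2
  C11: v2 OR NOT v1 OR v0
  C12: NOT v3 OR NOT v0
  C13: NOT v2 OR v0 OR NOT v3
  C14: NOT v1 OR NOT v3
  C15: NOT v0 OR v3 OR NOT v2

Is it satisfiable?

Satisfiable

Case v1 = false:
Case v0 = false:
Unit clause (v3) forces v3 = true.
Unit clause (NOT v2) forces v2 = false.
This assignment satisfies each clause.
A satisfying assignment: v0 ↦ false, v1 ↦ false, v2 ↦ false, v3 ↦ true.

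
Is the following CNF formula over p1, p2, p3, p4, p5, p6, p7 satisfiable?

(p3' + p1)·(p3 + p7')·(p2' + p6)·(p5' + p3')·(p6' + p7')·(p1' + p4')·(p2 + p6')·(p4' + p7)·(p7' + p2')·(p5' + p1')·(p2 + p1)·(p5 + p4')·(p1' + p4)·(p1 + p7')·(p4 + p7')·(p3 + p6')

Suppose p3 = 0.
From the singleton clause (p7'), p7 = 0.
From the singleton clause (p4'), p4 = 0.
From the singleton clause (p1'), p1 = 0.
From the singleton clause (p2), p2 = 1.
From the singleton clause (p6), p6 = 1.
Now (p6') is unsatisfied and unit — conflict.
That branch fails; take p3 = 1 instead.
From the singleton clause (p1), p1 = 1.
From the singleton clause (p5'), p5 = 0.
From the singleton clause (p4'), p4 = 0.
Now (p4) is unsatisfied and unit — conflict.
Neither p3 = 1 nor p3 = 0 works.
No assignment satisfies every clause.

Unsatisfiable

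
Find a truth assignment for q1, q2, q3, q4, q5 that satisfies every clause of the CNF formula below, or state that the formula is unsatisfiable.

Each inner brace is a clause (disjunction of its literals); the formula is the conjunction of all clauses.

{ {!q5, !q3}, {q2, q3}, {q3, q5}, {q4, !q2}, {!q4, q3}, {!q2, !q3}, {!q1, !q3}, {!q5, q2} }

q1 ↦ false,  q2 ↦ false,  q3 ↦ true,  q4 ↦ false,  q5 ↦ false

Suppose q5 = false.
From the singleton clause (q3), q3 = true.
From the singleton clause (!q2), q2 = false.
From the singleton clause (!q1), q1 = false.
All clauses hold; q4 can take either value.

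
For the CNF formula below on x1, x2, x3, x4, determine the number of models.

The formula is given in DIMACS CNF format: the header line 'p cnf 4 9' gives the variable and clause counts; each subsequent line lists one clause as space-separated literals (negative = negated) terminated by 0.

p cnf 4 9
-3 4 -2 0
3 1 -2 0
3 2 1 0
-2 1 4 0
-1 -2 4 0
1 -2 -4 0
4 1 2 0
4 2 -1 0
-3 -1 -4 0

There are 2^4 = 16 truth assignments over (x1, x2, x3, x4).
Check each against the 9 clauses (columns in the order x1, x2, x3, x4):
  F F F F  ✗ fails (x3 ∨ x2 ∨ x1)
  F F F T  ✗ fails (x3 ∨ x2 ∨ x1)
  F F T F  ✗ fails (x4 ∨ x1 ∨ x2)
  F F T T  ✓ satisfies all
  F T F F  ✗ fails (x3 ∨ x1 ∨ ¬x2)
  F T F T  ✗ fails (x3 ∨ x1 ∨ ¬x2)
  F T T F  ✗ fails (¬x3 ∨ x4 ∨ ¬x2)
  F T T T  ✗ fails (x1 ∨ ¬x2 ∨ ¬x4)
  T F F F  ✗ fails (x4 ∨ x2 ∨ ¬x1)
  T F F T  ✓ satisfies all
  T F T F  ✗ fails (x4 ∨ x2 ∨ ¬x1)
  T F T T  ✗ fails (¬x3 ∨ ¬x1 ∨ ¬x4)
  T T F F  ✗ fails (¬x1 ∨ ¬x2 ∨ x4)
  T T F T  ✓ satisfies all
  T T T F  ✗ fails (¬x3 ∨ x4 ∨ ¬x2)
  T T T T  ✗ fails (¬x3 ∨ ¬x1 ∨ ¬x4)
3 of the 16 rows are models.

3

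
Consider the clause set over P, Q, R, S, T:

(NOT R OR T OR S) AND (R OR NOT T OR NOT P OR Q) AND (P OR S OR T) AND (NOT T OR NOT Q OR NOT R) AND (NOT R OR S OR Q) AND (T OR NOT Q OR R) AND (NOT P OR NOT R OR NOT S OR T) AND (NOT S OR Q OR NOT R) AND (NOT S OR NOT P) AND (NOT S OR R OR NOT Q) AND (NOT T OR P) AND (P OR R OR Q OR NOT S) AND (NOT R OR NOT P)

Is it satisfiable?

Branch on S: set S = false.
Branch on R: set R = false.
Branch on P: set P = true.
Branch on T: set T = false.
The clause (NOT Q) is unit, so Q = false.
All clauses are satisfied.
A satisfying assignment: P: true; Q: false; R: false; S: false; T: false.

Yes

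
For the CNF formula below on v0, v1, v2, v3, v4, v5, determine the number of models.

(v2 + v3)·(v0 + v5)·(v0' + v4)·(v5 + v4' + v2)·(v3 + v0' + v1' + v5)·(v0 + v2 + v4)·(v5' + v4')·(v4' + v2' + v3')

There are 2^6 = 64 truth assignments over (v0, v1, v2, v3, v4, v5).
Split on v5. With v5 = 1, the clauses containing v5 are satisfied and v5' drops from the rest; 4 of the 2^5 = 32 assignments to the other variables satisfy what remains.
With v5 = 0, by the same count on the reduced clause set, 1 assignment works.
(One model: v0=F, v1=F, v2=T, v3=F, v4=F, v5=T.)
Total: 4 + 1 = 5.

5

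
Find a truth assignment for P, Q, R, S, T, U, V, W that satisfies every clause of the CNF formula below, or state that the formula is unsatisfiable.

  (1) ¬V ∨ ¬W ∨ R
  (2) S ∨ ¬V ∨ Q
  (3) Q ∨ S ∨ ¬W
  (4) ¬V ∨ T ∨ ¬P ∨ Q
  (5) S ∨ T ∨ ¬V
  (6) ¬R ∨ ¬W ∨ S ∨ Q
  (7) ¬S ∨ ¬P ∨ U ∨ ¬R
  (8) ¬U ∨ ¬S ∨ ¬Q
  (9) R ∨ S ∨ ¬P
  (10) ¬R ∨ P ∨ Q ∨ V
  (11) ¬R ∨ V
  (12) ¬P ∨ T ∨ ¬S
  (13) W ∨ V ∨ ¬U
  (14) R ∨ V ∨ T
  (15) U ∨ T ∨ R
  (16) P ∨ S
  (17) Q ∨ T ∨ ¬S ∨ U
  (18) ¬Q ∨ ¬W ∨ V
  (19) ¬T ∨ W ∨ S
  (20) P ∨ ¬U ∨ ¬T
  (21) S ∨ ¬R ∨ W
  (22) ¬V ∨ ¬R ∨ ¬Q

Suppose R = False.
Suppose V = False.
The clause (T) is unit, so T = True.
Suppose S = True.
Suppose U = True.
The clause (¬Q) is unit, so Q = False.
The clause (W) is unit, so W = True.
The clause (P) is unit, so P = True.
This assignment satisfies each clause.

P: True; Q: False; R: False; S: True; T: True; U: True; V: False; W: True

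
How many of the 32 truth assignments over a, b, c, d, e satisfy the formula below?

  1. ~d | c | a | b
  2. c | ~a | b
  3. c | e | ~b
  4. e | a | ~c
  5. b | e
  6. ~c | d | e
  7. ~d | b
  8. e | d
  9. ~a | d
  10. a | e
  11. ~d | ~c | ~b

6

There are 2^5 = 32 truth assignments over (a, b, c, d, e).
Split on a. With a = 1, the clauses containing a are satisfied and ~a drops from the rest; 1 of the 2^4 = 16 assignments to the other variables satisfy what remains.
With a = 0, by the same count on the reduced clause set, 5 assignments work.
Total: 1 + 5 = 6.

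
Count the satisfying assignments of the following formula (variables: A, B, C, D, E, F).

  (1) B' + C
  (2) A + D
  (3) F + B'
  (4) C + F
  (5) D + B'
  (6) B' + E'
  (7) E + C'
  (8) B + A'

4

There are 2^6 = 64 truth assignments over (A, B, C, D, E, F).
Split on F. With F = 1, the clauses containing F are satisfied and F' drops from the rest; 3 of the 2^5 = 32 assignments to the other variables satisfy what remains.
With F = 0, by the same count on the reduced clause set, 1 assignment works.
(One model: A=F, B=F, C=F, D=T, E=F, F=T.)
Total: 3 + 1 = 4.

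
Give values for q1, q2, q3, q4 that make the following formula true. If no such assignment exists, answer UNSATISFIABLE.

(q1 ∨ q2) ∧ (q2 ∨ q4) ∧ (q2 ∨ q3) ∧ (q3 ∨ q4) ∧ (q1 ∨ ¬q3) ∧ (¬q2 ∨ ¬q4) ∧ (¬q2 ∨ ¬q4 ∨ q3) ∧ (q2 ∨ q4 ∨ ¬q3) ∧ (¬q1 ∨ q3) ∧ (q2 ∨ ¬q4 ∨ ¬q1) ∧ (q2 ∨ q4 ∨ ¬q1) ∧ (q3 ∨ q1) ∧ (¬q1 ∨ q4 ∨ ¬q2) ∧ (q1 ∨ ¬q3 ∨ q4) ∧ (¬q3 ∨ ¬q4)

Suppose q1 = True.
(q3) alone gives q3 = True.
(¬q4) alone gives q4 = False.
(q2) alone gives q2 = True.
That conflicts with the unit clause (¬q2).
That branch fails; take q1 = False instead.
(q2) alone gives q2 = True.
(¬q3) alone gives q3 = False.
That conflicts with the unit clause (q3).
Both values of q1 lead to a conflict.

UNSATISFIABLE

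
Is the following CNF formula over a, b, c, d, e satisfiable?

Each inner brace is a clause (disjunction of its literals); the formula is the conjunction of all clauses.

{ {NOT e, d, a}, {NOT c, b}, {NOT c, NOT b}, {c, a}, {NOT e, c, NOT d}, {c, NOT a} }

Unsatisfiable

Branch on c: set c = false.
The clause (a) is unit, so a = true.
But (NOT a) is also a unit clause — contradiction.
That branch fails; take c = true instead.
The clause (b) is unit, so b = true.
But (NOT b) is also a unit clause — contradiction.
Neither c = true nor c = false works.
No assignment satisfies every clause.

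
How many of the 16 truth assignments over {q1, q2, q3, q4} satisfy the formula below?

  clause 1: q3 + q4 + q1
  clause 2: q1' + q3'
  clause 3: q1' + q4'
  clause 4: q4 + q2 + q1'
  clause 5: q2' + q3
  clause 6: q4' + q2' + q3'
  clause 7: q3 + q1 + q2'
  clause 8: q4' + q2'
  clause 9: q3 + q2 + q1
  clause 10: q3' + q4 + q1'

There are 2^4 = 16 truth assignments over (q1, q2, q3, q4).
Check each against the 10 clauses (columns in the order q1, q2, q3, q4):
  F F F F  ✗ fails (q3 + q4 + q1)
  F F F T  ✗ fails (q3 + q2 + q1)
  F F T F  ✓ satisfies all
  F F T T  ✓ satisfies all
  F T F F  ✗ fails (q3 + q4 + q1)
  F T F T  ✗ fails (q2' + q3)
  F T T F  ✓ satisfies all
  F T T T  ✗ fails (q4' + q2' + q3')
  T F F F  ✗ fails (q4 + q2 + q1')
  T F F T  ✗ fails (q1' + q4')
  T F T F  ✗ fails (q1' + q3')
  T F T T  ✗ fails (q1' + q3')
  T T F F  ✗ fails (q2' + q3)
  T T F T  ✗ fails (q1' + q4')
  T T T F  ✗ fails (q1' + q3')
  T T T T  ✗ fails (q1' + q3')
3 of the 16 rows are models.

3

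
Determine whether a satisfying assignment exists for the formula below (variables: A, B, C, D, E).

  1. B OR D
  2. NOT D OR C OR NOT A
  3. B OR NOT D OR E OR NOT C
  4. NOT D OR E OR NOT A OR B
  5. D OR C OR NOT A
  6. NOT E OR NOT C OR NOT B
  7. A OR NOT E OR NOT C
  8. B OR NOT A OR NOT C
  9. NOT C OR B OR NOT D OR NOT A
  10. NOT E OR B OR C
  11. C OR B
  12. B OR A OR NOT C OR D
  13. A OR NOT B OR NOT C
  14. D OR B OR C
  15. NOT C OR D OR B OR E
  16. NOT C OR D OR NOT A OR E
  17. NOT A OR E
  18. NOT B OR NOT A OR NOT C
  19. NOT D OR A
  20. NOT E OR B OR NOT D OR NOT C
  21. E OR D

Yes

Suppose B = true.
Suppose E = true.
Unit clause (NOT C) forces C = false.
Suppose D = false.
Unit clause (NOT A) forces A = false.
This assignment satisfies each clause.
A satisfying assignment: A: false,  B: true,  C: false,  D: false,  E: true.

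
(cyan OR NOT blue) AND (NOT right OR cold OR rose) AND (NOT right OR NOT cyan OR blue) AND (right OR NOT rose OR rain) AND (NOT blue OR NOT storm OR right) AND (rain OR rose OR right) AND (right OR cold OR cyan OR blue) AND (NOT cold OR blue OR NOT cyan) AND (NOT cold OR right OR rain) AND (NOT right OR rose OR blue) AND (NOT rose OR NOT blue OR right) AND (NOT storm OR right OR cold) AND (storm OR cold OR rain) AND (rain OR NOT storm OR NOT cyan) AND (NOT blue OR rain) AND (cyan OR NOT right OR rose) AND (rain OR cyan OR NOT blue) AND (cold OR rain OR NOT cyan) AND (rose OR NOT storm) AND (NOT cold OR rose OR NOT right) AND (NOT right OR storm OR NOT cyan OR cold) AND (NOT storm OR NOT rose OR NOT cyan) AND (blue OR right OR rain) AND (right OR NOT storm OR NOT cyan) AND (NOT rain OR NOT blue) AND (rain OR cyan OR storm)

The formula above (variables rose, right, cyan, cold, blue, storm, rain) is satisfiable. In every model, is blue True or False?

False

Suppose blue = true.
The clause (cyan) is unit, so cyan = true.
The clause (rain) is unit, so rain = true.
That conflicts with the unit clause (NOT rain).
So every satisfying assignment has blue = False.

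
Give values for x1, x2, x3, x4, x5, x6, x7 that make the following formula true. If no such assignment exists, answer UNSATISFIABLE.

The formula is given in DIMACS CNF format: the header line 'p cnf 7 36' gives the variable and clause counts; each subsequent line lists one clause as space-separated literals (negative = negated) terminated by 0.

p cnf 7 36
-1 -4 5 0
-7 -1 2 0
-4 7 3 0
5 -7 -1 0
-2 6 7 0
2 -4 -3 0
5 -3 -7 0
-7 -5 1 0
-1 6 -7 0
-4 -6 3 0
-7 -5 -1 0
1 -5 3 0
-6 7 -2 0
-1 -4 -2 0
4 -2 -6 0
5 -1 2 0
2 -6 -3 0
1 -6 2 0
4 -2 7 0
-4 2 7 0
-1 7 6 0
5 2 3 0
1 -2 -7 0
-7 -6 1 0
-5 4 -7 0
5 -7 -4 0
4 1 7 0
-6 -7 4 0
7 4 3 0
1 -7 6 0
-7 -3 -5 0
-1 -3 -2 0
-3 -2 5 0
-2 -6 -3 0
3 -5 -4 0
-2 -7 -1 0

UNSATISFIABLE

Try x1 = False.
Try x7 = False.
The clause (x4) is unit, so x4 = True.
The clause (x3) is unit, so x3 = True.
The clause (x2) is unit, so x2 = True.
The clause (x6) is unit, so x6 = True.
But (¬x6) is also a unit clause — contradiction.
So x7 must be the other value — set x7 = True.
The clause (¬x5) is unit, so x5 = False.
The clause (¬x3) is unit, so x3 = False.
The clause (x2) is unit, so x2 = True.
But (¬x2) is also a unit clause — contradiction.
Both values of x7 lead to a conflict.
So x1 must be the other value — set x1 = True.
Try x4 = False.
Try x7 = False.
The clause (¬x2) is unit, so x2 = False.
The clause (x5) is unit, so x5 = True.
The clause (x6) is unit, so x6 = True.
The clause (¬x3) is unit, so x3 = False.
But (x3) is also a unit clause — contradiction.
So x7 must be the other value — set x7 = True.
The clause (x2) is unit, so x2 = True.
But (¬x2) is also a unit clause — contradiction.
Both values of x7 lead to a conflict.
So x4 must be the other value — set x4 = True.
The clause (x5) is unit, so x5 = True.
The clause (¬x7) is unit, so x7 = False.
The clause (x3) is unit, so x3 = True.
The clause (x2) is unit, so x2 = True.
But (¬x2) is also a unit clause — contradiction.
Both values of x4 lead to a conflict.
Both values of x1 lead to a conflict.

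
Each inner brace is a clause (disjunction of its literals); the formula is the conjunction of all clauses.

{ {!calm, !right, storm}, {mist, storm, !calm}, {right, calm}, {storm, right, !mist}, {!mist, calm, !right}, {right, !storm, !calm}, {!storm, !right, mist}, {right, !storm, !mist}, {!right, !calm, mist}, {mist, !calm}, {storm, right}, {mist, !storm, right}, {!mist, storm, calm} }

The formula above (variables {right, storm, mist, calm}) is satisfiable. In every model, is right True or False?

True

Suppose right = false.
(calm) alone gives calm = true.
(!storm) alone gives storm = false.
That conflicts with the unit clause (storm).
So every satisfying assignment has right = True.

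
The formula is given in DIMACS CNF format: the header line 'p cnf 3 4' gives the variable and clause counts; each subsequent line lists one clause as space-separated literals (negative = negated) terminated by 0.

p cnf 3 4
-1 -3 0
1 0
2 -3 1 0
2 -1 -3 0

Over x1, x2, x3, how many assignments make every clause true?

There are 2^3 = 8 truth assignments over (x1, x2, x3).
Split on x3. With x3 = True, the clauses containing x3 are satisfied and ¬x3 drops from the rest; 0 of the 2^2 = 4 assignments to the other variables satisfy what remains.
With x3 = False, by the same count on the reduced clause set, 2 assignments work.
(One model: x1=T, x2=F, x3=F.)
Total: 0 + 2 = 2.

2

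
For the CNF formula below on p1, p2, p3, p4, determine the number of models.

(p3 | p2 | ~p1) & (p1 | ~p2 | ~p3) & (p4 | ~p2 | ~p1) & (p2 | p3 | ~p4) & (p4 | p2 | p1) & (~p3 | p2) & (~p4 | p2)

4

There are 2^4 = 16 truth assignments over (p1, p2, p3, p4).
Check each against the 7 clauses (columns in the order p1, p2, p3, p4):
  F F F F  ✗ fails (p4 | p2 | p1)
  F F F T  ✗ fails (p2 | p3 | ~p4)
  F F T F  ✗ fails (p4 | p2 | p1)
  F F T T  ✗ fails (~p3 | p2)
  F T F F  ✓ satisfies all
  F T F T  ✓ satisfies all
  F T T F  ✗ fails (p1 | ~p2 | ~p3)
  F T T T  ✗ fails (p1 | ~p2 | ~p3)
  T F F F  ✗ fails (p3 | p2 | ~p1)
  T F F T  ✗ fails (p3 | p2 | ~p1)
  T F T F  ✗ fails (~p3 | p2)
  T F T T  ✗ fails (~p3 | p2)
  T T F F  ✗ fails (p4 | ~p2 | ~p1)
  T T F T  ✓ satisfies all
  T T T F  ✗ fails (p4 | ~p2 | ~p1)
  T T T T  ✓ satisfies all
4 of the 16 rows are models.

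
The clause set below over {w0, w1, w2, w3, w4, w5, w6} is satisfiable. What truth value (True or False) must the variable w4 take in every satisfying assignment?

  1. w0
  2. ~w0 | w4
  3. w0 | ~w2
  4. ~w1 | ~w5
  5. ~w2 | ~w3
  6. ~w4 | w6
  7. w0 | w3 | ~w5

True

Suppose w4 = 0.
Unit clause (w0) forces w0 = 1.
Now (~w0) is unsatisfied and unit — conflict.
So every satisfying assignment has w4 = True.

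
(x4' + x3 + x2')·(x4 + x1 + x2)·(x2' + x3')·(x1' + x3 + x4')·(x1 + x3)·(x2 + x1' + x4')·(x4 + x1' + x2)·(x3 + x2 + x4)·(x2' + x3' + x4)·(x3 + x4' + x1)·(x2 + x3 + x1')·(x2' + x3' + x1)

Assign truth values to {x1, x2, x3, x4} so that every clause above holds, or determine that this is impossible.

x1: 1, x2: 1, x3: 0, x4: 0

Suppose x2 = 1.
The clause (x3') is unit, so x3 = 0.
The clause (x4') is unit, so x4 = 0.
The clause (x1) is unit, so x1 = 1.
All clauses are satisfied.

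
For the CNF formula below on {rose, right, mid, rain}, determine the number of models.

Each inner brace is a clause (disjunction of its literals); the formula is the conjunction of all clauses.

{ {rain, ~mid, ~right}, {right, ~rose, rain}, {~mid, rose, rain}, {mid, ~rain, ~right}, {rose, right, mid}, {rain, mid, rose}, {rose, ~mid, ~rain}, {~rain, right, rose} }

4

There are 2^4 = 16 truth assignments over (rose, right, mid, rain).
Split on mid. With mid = 1, the clauses containing mid are satisfied and ~mid drops from the rest; 2 of the 2^3 = 8 assignments to the other variables satisfy what remains.
With mid = 0, by the same count on the reduced clause set, 2 assignments work.
(One model: rose=T, right=F, mid=F, rain=T.)
Total: 2 + 2 = 4.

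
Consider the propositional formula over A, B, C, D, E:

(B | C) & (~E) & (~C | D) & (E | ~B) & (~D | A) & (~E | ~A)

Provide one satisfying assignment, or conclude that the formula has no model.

Unit clause (~E) forces E = 0.
Unit clause (~B) forces B = 0.
Unit clause (C) forces C = 1.
Unit clause (D) forces D = 1.
Unit clause (A) forces A = 1.
This assignment satisfies each clause.

A=1, B=0, C=1, D=1, E=0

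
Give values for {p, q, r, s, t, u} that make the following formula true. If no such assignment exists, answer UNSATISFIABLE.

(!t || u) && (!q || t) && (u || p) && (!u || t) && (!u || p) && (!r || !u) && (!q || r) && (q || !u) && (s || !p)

Suppose t = false.
From the singleton clause (!q), q = false.
From the singleton clause (!u), u = false.
From the singleton clause (p), p = true.
From the singleton clause (s), s = true.
All clauses hold; r can take either value.

p ↦ true,  q ↦ false,  r ↦ false,  s ↦ true,  t ↦ false,  u ↦ false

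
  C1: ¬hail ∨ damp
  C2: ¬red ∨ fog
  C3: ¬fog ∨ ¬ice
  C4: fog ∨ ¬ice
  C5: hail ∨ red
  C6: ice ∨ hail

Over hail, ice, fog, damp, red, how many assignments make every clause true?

3

There are 2^5 = 32 truth assignments over (hail, ice, fog, damp, red).
Split on damp. With damp = True, the clauses containing damp are satisfied and ¬damp drops from the rest; 3 of the 2^4 = 16 assignments to the other variables satisfy what remains.
With damp = False, by the same count on the reduced clause set, 0 assignments work.
(One model: hail=T, ice=F, fog=F, damp=T, red=F.)
Total: 3 + 0 = 3.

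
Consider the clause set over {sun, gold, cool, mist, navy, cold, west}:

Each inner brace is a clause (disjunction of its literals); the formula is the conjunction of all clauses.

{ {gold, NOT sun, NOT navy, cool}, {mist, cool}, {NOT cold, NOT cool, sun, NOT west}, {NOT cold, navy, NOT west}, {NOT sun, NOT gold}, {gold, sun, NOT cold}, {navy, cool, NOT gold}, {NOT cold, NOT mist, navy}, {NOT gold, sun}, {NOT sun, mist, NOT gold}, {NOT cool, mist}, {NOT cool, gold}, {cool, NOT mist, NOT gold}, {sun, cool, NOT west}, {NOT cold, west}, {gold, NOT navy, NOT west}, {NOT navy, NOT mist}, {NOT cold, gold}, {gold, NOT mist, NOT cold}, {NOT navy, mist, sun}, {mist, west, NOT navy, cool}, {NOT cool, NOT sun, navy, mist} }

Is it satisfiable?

Yes, satisfiable

Case mist = true:
(NOT navy) alone gives navy = false.
(NOT cold) alone gives cold = false.
Case sun = false:
(NOT gold) alone gives gold = false.
(NOT cool) alone gives cool = false.
(NOT west) alone gives west = false.
This assignment satisfies each clause.
A satisfying assignment: sun ↦ false, gold ↦ false, cool ↦ false, mist ↦ true, navy ↦ false, cold ↦ false, west ↦ false.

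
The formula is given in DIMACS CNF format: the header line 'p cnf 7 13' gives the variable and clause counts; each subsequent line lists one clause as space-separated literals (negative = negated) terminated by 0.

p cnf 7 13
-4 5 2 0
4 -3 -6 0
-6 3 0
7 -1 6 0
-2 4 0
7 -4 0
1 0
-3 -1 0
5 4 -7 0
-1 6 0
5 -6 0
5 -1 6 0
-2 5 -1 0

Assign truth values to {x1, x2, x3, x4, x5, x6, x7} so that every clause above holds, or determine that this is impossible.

(x1) alone gives x1 = True.
(¬x3) alone gives x3 = False.
(¬x6) alone gives x6 = False.
That conflicts with the unit clause (x6).

UNSATISFIABLE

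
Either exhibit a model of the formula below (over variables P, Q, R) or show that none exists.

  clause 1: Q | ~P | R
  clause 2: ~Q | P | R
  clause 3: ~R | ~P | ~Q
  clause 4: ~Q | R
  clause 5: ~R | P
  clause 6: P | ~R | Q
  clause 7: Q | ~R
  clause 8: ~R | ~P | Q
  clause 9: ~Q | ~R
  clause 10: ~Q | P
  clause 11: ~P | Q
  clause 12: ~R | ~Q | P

P ↦ 0,  Q ↦ 0,  R ↦ 0

Suppose Q = 0.
The clause (~R) is unit, so R = 0.
The clause (~P) is unit, so P = 0.
All clauses are satisfied.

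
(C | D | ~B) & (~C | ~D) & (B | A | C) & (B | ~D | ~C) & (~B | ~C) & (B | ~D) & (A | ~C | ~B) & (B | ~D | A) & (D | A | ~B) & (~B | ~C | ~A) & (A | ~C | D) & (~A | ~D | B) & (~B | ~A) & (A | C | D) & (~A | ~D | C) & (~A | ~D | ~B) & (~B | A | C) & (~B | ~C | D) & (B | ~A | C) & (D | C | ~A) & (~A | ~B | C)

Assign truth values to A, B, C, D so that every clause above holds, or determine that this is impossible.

Case C = 1:
Unit clause (~D) forces D = 0.
Unit clause (~B) forces B = 0.
Unit clause (A) forces A = 1.
Every clause now holds.

A=1,  B=0,  C=1,  D=0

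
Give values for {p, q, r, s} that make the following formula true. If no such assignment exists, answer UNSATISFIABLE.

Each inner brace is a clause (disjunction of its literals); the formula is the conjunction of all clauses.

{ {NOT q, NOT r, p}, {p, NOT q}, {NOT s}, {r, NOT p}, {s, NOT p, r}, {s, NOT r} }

Unit clause (NOT s) forces s = false.
Unit clause (NOT r) forces r = false.
Unit clause (NOT p) forces p = false.
Unit clause (NOT q) forces q = false.
All clauses are satisfied.

p: false,  q: false,  r: false,  s: false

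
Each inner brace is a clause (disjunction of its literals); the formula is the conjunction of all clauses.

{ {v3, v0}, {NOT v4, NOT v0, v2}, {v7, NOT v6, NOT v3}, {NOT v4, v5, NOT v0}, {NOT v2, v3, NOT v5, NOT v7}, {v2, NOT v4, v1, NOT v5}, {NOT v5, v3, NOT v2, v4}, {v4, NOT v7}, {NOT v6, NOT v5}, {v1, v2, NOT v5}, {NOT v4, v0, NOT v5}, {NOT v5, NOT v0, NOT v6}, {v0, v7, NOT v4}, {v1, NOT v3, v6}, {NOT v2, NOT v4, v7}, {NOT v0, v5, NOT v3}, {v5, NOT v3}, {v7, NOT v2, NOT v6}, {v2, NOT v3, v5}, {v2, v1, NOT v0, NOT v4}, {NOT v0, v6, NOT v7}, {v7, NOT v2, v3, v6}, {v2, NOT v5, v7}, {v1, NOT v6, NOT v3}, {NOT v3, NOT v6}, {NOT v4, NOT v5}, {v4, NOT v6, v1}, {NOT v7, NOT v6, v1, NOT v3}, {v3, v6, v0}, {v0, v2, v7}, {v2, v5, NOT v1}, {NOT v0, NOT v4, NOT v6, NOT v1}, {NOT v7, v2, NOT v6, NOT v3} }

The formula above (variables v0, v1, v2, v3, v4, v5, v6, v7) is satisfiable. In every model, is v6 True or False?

Suppose v6 = true.
Unit clause (NOT v5) forces v5 = false.
Unit clause (NOT v3) forces v3 = false.
Unit clause (v0) forces v0 = true.
Unit clause (NOT v4) forces v4 = false.
Unit clause (NOT v7) forces v7 = false.
Unit clause (NOT v2) forces v2 = false.
Unit clause (v1) forces v1 = true.
But (NOT v1) is also a unit clause — contradiction.
So every satisfying assignment has v6 = False.

False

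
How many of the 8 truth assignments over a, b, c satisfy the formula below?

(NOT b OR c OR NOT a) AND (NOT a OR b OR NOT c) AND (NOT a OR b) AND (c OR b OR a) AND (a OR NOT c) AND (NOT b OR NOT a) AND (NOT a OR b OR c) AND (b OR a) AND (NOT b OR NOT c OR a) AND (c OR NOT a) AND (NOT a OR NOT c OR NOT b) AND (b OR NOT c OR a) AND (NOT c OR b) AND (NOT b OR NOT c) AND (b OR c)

1

There are 2^3 = 8 truth assignments over (a, b, c).
Check each against the 15 clauses (columns in the order a, b, c):
  F F F  ✗ fails (c OR b OR a)
  F F T  ✗ fails (a OR NOT c)
  F T F  ✓ satisfies all
  F T T  ✗ fails (a OR NOT c)
  T F F  ✗ fails (NOT a OR b)
  T F T  ✗ fails (NOT a OR b OR NOT c)
  T T F  ✗ fails (NOT b OR c OR NOT a)
  T T T  ✗ fails (NOT b OR NOT a)
1 of the 8 rows is a model.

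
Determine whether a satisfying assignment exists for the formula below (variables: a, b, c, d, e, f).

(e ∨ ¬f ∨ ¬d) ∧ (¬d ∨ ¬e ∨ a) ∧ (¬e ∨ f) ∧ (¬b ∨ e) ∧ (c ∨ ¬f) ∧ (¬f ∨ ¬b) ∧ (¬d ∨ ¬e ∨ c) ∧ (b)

Unit clause (b) forces b = True.
Unit clause (e) forces e = True.
Unit clause (f) forces f = True.
That conflicts with the unit clause (¬f).
No assignment satisfies every clause.

Unsatisfiable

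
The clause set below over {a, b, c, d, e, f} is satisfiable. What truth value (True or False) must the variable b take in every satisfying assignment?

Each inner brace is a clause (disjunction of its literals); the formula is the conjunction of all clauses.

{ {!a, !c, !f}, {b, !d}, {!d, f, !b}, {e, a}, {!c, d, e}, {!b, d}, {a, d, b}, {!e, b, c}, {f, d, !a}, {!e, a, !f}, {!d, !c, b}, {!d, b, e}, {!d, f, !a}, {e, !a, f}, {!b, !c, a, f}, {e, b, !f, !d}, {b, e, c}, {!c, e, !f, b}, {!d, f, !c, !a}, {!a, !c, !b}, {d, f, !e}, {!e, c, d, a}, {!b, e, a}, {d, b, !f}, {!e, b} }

Suppose b = false.
(!d) alone gives d = false.
(a) alone gives a = true.
(f) alone gives f = true.
But (!f) is also a unit clause — contradiction.
So every satisfying assignment has b = True.

True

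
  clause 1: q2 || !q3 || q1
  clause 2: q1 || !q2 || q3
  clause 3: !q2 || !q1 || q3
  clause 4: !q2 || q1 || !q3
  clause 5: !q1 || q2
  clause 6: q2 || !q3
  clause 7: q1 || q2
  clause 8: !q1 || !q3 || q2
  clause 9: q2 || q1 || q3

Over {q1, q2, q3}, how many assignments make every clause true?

There are 2^3 = 8 truth assignments over (q1, q2, q3).
Check each against the 9 clauses (columns in the order q1, q2, q3):
  F F F  ✗ fails (q1 || q2)
  F F T  ✗ fails (q2 || !q3 || q1)
  F T F  ✗ fails (q1 || !q2 || q3)
  F T T  ✗ fails (!q2 || q1 || !q3)
  T F F  ✗ fails (!q1 || q2)
  T F T  ✗ fails (!q1 || q2)
  T T F  ✗ fails (!q2 || !q1 || q3)
  T T T  ✓ satisfies all
1 of the 8 rows is a model.

1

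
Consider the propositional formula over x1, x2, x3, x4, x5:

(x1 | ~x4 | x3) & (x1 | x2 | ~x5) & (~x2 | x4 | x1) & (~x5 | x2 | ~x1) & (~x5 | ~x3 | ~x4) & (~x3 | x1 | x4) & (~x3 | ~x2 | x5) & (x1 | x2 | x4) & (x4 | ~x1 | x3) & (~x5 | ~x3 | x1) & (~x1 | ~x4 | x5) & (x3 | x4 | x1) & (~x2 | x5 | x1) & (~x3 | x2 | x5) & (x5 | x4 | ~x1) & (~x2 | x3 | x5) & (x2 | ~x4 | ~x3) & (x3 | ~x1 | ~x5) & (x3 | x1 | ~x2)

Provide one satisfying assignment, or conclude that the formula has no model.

x1: 1, x2: 1, x3: 1, x4: 0, x5: 1

Suppose x1 = 1.
Suppose x5 = 1.
(x2) alone gives x2 = 1.
(x3) alone gives x3 = 1.
(~x4) alone gives x4 = 0.
All clauses are satisfied.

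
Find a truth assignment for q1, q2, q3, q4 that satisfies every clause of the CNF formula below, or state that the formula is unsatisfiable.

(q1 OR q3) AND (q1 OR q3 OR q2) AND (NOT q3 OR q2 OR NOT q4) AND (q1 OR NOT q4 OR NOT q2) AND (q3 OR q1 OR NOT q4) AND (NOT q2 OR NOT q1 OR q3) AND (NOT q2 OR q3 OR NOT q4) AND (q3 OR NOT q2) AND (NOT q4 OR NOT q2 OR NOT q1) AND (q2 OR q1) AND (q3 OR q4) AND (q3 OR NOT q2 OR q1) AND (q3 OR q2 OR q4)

q1 ↦ true; q2 ↦ false; q3 ↦ true; q4 ↦ false

Try q1 = true.
Try q2 = false.
Try q3 = true.
(NOT q4) alone gives q4 = false.
All clauses are satisfied.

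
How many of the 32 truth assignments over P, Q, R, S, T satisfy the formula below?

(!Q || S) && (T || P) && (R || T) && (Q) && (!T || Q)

There are 2^5 = 32 truth assignments over (P, Q, R, S, T).
Split on T. With T = true, the clauses containing T are satisfied and !T drops from the rest; 4 of the 2^4 = 16 assignments to the other variables satisfy what remains.
With T = false, by the same count on the reduced clause set, 1 assignment works.
(One model: P=F, Q=T, R=F, S=T, T=T.)
Total: 4 + 1 = 5.

5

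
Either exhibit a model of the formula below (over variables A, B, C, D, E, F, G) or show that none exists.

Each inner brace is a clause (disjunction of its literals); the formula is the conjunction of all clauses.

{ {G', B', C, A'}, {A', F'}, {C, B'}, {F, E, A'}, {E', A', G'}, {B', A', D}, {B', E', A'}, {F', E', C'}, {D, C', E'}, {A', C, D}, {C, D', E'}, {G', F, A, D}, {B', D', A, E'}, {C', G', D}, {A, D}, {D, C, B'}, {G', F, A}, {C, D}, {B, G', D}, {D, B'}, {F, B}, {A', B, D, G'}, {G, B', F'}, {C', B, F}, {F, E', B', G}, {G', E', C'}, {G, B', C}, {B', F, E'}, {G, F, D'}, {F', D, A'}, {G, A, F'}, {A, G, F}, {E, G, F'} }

A ↦ 0, B ↦ 0, C ↦ 1, D ↦ 1, E ↦ 0, F ↦ 1, G ↦ 1

Case A = 0:
The clause (D) is unit, so D = 1.
Case C = 1:
Case F = 1:
The clause (E') is unit, so E = 0.
The clause (G) is unit, so G = 1.
No clause remains; B is free.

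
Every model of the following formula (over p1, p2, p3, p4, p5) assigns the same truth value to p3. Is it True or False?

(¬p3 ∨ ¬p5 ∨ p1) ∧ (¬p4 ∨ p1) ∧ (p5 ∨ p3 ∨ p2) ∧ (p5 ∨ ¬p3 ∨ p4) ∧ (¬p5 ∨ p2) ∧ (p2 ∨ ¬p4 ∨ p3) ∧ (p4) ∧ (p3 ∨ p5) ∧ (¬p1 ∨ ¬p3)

False

Suppose p3 = True.
(p4) alone gives p4 = True.
(p1) alone gives p1 = True.
But (¬p1) is also a unit clause — contradiction.
So every satisfying assignment has p3 = False.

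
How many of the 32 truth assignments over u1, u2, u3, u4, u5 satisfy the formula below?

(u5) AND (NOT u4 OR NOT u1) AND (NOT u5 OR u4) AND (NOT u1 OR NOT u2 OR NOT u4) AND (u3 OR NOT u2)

3

There are 2^5 = 32 truth assignments over (u1, u2, u3, u4, u5).
Split on u4. With u4 = true, the clauses containing u4 are satisfied and NOT u4 drops from the rest; 3 of the 2^4 = 16 assignments to the other variables satisfy what remains.
With u4 = false, by the same count on the reduced clause set, 0 assignments work.
Total: 3 + 0 = 3.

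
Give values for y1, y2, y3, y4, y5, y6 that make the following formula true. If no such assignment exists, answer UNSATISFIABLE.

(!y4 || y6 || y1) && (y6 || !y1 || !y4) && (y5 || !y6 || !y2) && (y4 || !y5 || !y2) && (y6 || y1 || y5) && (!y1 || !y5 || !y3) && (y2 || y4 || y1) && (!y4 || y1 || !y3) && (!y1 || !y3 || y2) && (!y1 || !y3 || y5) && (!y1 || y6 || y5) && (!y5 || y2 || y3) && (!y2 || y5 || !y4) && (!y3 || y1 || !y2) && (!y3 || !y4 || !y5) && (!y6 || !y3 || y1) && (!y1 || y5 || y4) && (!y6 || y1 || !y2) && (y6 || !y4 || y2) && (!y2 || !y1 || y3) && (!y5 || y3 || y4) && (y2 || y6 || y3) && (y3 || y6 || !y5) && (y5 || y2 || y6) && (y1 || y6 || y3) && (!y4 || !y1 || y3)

Case y4 = true:
Case y6 = true:
Case y5 = false:
From the singleton clause (!y2), y2 = false.
Case y1 = false:
From the singleton clause (!y3), y3 = false.
Every clause now holds.

y1=false, y2=false, y3=false, y4=true, y5=false, y6=true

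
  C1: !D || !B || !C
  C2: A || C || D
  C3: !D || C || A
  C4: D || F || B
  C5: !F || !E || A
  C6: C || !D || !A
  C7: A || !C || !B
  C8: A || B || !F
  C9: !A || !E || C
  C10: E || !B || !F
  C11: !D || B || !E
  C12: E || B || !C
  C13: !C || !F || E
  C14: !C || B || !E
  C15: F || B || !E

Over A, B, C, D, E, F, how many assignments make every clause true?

There are 2^6 = 64 truth assignments over (A, B, C, D, E, F).
Split on B. With B = true, the clauses containing B are satisfied and !B drops from the rest; 4 of the 2^5 = 32 assignments to the other variables satisfy what remains.
With B = false, by the same count on the reduced clause set, 1 assignment works.
(One model: A=T, B=F, C=F, D=F, E=F, F=T.)
Total: 4 + 1 = 5.

5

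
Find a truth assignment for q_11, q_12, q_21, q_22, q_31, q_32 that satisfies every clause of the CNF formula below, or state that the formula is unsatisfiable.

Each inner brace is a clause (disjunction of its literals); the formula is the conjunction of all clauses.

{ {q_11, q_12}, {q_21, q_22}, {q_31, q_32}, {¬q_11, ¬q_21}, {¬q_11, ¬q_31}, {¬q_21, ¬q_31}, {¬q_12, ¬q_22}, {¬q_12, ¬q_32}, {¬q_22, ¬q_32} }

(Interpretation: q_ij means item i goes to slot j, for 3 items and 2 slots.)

UNSATISFIABLE

Branch on q_11: set q_11 = True.
(¬q_21) alone gives q_21 = False.
(q_22) alone gives q_22 = True.
(¬q_31) alone gives q_31 = False.
(q_32) alone gives q_32 = True.
That conflicts with the unit clause (¬q_32).
Undo q_11 and try q_11 = False.
(q_12) alone gives q_12 = True.
(¬q_22) alone gives q_22 = False.
(q_21) alone gives q_21 = True.
(¬q_31) alone gives q_31 = False.
(q_32) alone gives q_32 = True.
That conflicts with the unit clause (¬q_32).
Neither q_11 = True nor q_11 = False works.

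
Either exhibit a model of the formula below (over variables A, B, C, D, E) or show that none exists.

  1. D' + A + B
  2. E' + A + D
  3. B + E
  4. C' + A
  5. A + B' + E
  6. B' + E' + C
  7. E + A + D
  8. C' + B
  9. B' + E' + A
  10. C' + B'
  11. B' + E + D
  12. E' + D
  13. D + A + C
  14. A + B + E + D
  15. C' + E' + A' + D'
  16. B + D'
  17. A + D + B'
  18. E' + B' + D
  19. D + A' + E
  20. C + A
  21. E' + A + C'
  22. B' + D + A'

A: 1,  B: 1,  C: 0,  D: 1,  E: 0

Suppose B = 1.
Unit clause (C') forces C = 0.
Unit clause (E') forces E = 0.
Unit clause (A) forces A = 1.
Unit clause (D) forces D = 1.
This assignment satisfies each clause.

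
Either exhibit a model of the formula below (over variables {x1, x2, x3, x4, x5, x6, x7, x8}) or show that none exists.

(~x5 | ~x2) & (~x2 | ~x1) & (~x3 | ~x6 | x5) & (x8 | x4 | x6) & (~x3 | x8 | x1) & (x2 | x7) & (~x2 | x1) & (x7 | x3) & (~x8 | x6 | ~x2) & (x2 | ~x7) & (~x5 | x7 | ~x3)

Try x5 = 0.
Try x2 = 0.
Unit clause (x7) forces x7 = 1.
That conflicts with the unit clause (~x7).
Backtrack on x2: now try x2 = 1.
Unit clause (~x1) forces x1 = 0.
That conflicts with the unit clause (x1).
Either choice for x2 ends in contradiction.
Backtrack on x5: now try x5 = 1.
Unit clause (~x2) forces x2 = 0.
Unit clause (x7) forces x7 = 1.
That conflicts with the unit clause (~x7).
Either choice for x5 ends in contradiction.

UNSATISFIABLE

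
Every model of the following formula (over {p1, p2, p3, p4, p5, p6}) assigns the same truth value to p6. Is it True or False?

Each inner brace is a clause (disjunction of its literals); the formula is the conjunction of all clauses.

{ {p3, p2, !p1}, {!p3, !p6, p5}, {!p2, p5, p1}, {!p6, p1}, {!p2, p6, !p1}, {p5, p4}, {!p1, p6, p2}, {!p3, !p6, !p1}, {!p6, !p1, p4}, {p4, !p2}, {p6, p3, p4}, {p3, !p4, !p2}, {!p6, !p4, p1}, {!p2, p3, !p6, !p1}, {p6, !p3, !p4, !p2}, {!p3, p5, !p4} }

False

Suppose p6 = true.
From the singleton clause (p1), p1 = true.
From the singleton clause (!p3), p3 = false.
From the singleton clause (p2), p2 = true.
Now (!p2) is unsatisfied and unit — conflict.
So every satisfying assignment has p6 = False.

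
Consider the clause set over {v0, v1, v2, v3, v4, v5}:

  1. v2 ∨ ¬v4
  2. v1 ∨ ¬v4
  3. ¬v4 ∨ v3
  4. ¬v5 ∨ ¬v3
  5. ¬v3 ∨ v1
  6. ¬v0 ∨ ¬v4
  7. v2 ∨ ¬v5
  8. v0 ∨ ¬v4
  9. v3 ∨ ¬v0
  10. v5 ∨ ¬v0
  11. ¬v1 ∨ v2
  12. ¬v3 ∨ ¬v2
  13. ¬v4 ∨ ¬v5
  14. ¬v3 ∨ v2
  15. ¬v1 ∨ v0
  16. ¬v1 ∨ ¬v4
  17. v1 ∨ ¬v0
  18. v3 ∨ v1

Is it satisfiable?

Try v2 = True.
Unit clause (¬v3) forces v3 = False.
Unit clause (¬v4) forces v4 = False.
Unit clause (¬v0) forces v0 = False.
Unit clause (¬v1) forces v1 = False.
Now (v1) is unsatisfied and unit — conflict.
So v2 must be the other value — set v2 = False.
Unit clause (¬v4) forces v4 = False.
Unit clause (¬v5) forces v5 = False.
Unit clause (¬v0) forces v0 = False.
Unit clause (¬v1) forces v1 = False.
Unit clause (¬v3) forces v3 = False.
Now (v3) is unsatisfied and unit — conflict.
Either choice for v2 ends in contradiction.
No assignment satisfies every clause.

No, unsatisfiable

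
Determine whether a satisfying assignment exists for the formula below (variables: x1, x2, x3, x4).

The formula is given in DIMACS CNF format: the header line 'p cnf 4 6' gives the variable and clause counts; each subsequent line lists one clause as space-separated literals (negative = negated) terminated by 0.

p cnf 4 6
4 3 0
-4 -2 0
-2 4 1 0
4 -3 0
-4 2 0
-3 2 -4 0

No, unsatisfiable

Case x4 = True:
Unit clause (¬x2) forces x2 = False.
Now (x2) is unsatisfied and unit — conflict.
That branch fails; take x4 = False instead.
Unit clause (x3) forces x3 = True.
Now (¬x3) is unsatisfied and unit — conflict.
Neither x4 = True nor x4 = False works.
No assignment satisfies every clause.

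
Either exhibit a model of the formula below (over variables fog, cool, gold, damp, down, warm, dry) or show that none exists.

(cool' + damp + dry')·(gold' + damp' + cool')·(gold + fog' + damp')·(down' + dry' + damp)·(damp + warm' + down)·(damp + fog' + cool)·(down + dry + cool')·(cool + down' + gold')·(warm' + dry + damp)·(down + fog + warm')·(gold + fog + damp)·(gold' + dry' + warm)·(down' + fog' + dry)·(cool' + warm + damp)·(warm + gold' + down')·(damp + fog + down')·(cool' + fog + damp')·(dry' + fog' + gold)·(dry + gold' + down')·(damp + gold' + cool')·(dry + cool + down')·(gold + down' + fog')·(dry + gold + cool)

fog=1,  cool=0,  gold=1,  damp=1,  down=0,  warm=0,  dry=0

Case cool = 0:
Case damp = 1:
Case gold = 1:
From the singleton clause (down'), down = 0.
Case fog = 1:
Case dry = 0:
No clause remains; warm is free.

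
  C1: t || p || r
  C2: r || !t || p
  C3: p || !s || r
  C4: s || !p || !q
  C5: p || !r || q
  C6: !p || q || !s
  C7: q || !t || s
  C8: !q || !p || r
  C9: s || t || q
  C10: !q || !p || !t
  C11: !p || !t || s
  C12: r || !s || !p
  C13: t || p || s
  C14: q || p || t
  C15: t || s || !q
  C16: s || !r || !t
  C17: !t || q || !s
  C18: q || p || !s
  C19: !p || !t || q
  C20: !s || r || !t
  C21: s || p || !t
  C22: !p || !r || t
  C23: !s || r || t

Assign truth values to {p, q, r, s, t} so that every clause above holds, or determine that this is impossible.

p ↦ false; q ↦ true; r ↦ true; s ↦ true; t ↦ false

Suppose t = false.
Suppose p = false.
Unit clause (r) forces r = true.
Unit clause (q) forces q = true.
Unit clause (s) forces s = true.
All clauses are satisfied.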